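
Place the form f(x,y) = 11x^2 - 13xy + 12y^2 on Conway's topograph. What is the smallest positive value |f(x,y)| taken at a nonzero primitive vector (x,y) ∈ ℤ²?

translate: b→9 (≡-13 mod 22), so (11,-13,12)→(11,9,10)
flip: (11,9,10)→(10,-9,11)
reduced (well bottom): (10,-9,11) with a≤c, −a<b≤a
well minimum = a = 10

10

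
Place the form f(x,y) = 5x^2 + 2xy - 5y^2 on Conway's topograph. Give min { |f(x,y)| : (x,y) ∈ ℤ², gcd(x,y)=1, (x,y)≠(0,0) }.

river: ρ → (-5,8,2)
river: ρ → (2,8,-5)
river: ρ → (-5,2,5)
river: ρ → (5,8,-2)
river: ρ → (-2,8,5)
river: ρ → (5,2,-5)
closes: descent 0, river 6
min |a| on river = 2

2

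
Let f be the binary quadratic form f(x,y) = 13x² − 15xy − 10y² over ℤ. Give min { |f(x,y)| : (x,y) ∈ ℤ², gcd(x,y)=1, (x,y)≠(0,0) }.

descent: ρ → (-10,15,13)  [lands on river]
river: ρ → (13,11,-12)
river: ρ → (-12,13,12)
river: ρ → (12,11,-13)
river: ρ → (-13,15,10)
river: ρ → (10,25,-3)
river: ρ → (-3,23,18)
river: ρ → (18,13,-8)
river: ρ → (-8,19,12)
river: ρ → (12,5,-15)
river: ρ → (-15,25,2)
river: ρ → (2,27,-2)
river: ρ → (-2,25,15)
river: ρ → (15,5,-12)
river: ρ → (-12,19,8)
river: ρ → (8,13,-18)
river: ρ → (-18,23,3)
river: ρ → (3,25,-10)
closes: descent 1, river 18
min |a| on river = 2

2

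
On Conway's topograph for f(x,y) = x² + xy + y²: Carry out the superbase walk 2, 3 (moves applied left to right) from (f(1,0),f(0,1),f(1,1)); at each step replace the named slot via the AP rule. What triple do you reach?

start (1,1,3) = (f(1,0),f(0,1),f(1,1))
replace slot 2: 2·(1+3) − 1 = 7 → (1,7,3)
replace slot 3: 2·(1+7) − 3 = 13 → (1,7,13)

1,7,13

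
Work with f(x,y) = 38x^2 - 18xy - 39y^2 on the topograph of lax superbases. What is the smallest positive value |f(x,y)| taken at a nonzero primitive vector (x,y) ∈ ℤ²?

descent: ρ → (-39,18,38)  [lands on river]
river: ρ → (38,58,-19)
river: ρ → (-19,56,41)
river: ρ → (41,26,-34)
river: ρ → (-34,42,33)
river: ρ → (33,24,-43)
river: ρ → (-43,62,14)
river: ρ → (14,78,-3)
river: ρ → (-3,78,14)
river: ρ → (14,62,-43)
river: ρ → (-43,24,33)
river: ρ → (33,42,-34)
river: ρ → (-34,26,41)
river: ρ → (41,56,-19)
river: ρ → (-19,58,38)
river: ρ → (38,18,-39)
river: ρ → (-39,60,17)
river: ρ → (17,76,-7)
river: ρ → (-7,78,6)
river: ρ → (6,78,-7)
river: ρ → (-7,76,17)
river: ρ → (17,60,-39)
closes: descent 1, river 22
min |a| on river = 3

3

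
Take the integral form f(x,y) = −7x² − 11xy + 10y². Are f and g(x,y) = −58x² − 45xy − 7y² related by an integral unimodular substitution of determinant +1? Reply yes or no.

D₁ = 401, D₂ = 401
river cycle of f (length 10): (10, 11, -7), (-7, 17, 4), (4, 15, -11), (-11, 7, 8), (8, 9, -10), (-10, 11, 7), (7, 17, -4), (-4, 15, 11), (11, 7, -8), (-8, 9, 10)
river cycle of g (length 10): (-7, 17, 4), (4, 15, -11), (-11, 7, 8), (8, 9, -10), (-10, 11, 7), (7, 17, -4), (-4, 15, 11), (11, 7, -8), (-8, 9, 10), (10, 11, -7)
cycles coincide ⇒ equivalent

yes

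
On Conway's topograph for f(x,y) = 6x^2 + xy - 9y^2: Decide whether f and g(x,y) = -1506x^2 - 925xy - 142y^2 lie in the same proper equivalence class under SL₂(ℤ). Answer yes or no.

D₁ = 217, D₂ = 217
river cycle of f (length 16): (6, 13, -2), (-2, 11, 12), (12, 13, -1), (-1, 13, 12), (12, 11, -2), (-2, 13, 6), (6, 11, -4), (-4, 13, 3), (3, 11, -8), (-8, 5, 6), … (6 more)
river cycle of g (length 16): (6, 13, -2), (-2, 11, 12), (12, 13, -1), (-1, 13, 12), (12, 11, -2), (-2, 13, 6), (6, 11, -4), (-4, 13, 3), (3, 11, -8), (-8, 5, 6), … (6 more)
cycles coincide ⇒ equivalent

yes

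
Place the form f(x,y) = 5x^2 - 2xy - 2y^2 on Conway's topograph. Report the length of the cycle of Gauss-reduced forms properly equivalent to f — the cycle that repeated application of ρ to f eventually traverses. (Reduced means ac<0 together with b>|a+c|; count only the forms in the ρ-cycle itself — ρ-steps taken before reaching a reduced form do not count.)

D = 44, ⌊√D⌋ = 6
descent: ρ → (-2,6,1)  [lands on river]
river: ρ → (1,6,-2)
ρ-cycle length = 2 (tail of 1 descent step not counted)

2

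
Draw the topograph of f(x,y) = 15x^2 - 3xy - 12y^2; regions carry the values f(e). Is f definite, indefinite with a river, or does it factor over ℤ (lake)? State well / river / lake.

D = b²−4ac = (-3)² − 4·15·(-12) = 729
D = 27² is a perfect square ⇒ form factors over ℤ ⇒ lakes

lake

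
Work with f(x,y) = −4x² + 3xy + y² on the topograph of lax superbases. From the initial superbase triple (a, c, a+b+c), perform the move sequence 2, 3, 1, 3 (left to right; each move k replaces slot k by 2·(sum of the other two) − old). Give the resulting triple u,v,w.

start (-4,1,0) = (f(1,0),f(0,1),f(1,1))
replace slot 2: 2·((-4)+0) − 1 = -9 → (-4,-9,0)
replace slot 3: 2·((-4)+(-9)) − 0 = -26 → (-4,-9,-26)
replace slot 1: 2·((-9)+(-26)) − (-4) = -66 → (-66,-9,-26)
replace slot 3: 2·((-66)+(-9)) − (-26) = -124 → (-66,-9,-124)

-66,-9,-124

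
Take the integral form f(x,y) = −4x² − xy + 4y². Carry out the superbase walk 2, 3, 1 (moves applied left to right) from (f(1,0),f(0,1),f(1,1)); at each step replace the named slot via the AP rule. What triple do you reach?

start (-4,4,-1) = (f(1,0),f(0,1),f(1,1))
replace slot 2: 2·((-4)+(-1)) − 4 = -14 → (-4,-14,-1)
replace slot 3: 2·((-4)+(-14)) − (-1) = -35 → (-4,-14,-35)
replace slot 1: 2·((-14)+(-35)) − (-4) = -94 → (-94,-14,-35)

-94,-14,-35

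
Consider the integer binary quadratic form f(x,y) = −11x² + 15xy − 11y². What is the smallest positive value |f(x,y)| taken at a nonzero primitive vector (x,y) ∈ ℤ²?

translate: b→7 (≡-15 mod 22), so (11,-15,11)→(11,7,7)
flip: (11,7,7)→(7,-7,11)
translate: b→7 (≡-7 mod 14), so (7,-7,11)→(7,7,11)
reduced (well bottom): (7,7,11) with a≤c, −a<b≤a
well minimum |f| = |-7| = 7 (negative-definite)

7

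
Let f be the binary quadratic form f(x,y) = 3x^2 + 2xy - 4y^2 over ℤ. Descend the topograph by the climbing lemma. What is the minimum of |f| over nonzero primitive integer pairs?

river: ρ → (-4,6,1)
river: ρ → (1,6,-4)
river: ρ → (-4,2,3)
river: ρ → (3,4,-3)
river: ρ → (-3,2,4)
river: ρ → (4,6,-1)
river: ρ → (-1,6,4)
river: ρ → (4,2,-3)
river: ρ → (-3,4,3)
river: ρ → (3,2,-4)
closes: descent 0, river 10
min |a| on river = 1

1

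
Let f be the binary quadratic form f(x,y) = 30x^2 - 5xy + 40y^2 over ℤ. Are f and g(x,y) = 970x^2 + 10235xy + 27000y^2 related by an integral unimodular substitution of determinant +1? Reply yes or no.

D₁ = -4775, D₂ = -4775
f: reduced (well bottom): (30,-5,40) with a≤c, −a<b≤a
g: translate: b→535 (≡10235 mod 1940), so (970,10235,27000)→(970,535,75)
g: flip: (970,535,75)→(75,-535,970)
g: translate: b→65 (≡-535 mod 150), so (75,-535,970)→(75,65,30)
g: flip: (75,65,30)→(30,-65,75)
g: translate: b→-5 (≡-65 mod 60), so (30,-65,75)→(30,-5,40)
g: reduced (well bottom): (30,-5,40) with a≤c, −a<b≤a
reduced forms (30, -5, 40) vs (30, -5, 40) ⇒ equivalent

yes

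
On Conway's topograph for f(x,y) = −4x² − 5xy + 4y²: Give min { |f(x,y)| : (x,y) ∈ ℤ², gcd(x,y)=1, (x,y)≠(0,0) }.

descent: ρ → (4,5,-4)  [lands on river]
river: ρ → (-4,3,5)
river: ρ → (5,7,-2)
river: ρ → (-2,9,1)
river: ρ → (1,9,-2)
river: ρ → (-2,7,5)
river: ρ → (5,3,-4)
river: ρ → (-4,5,4)
river: ρ → (4,3,-5)
river: ρ → (-5,7,2)
river: ρ → (2,9,-1)
river: ρ → (-1,9,2)
river: ρ → (2,7,-5)
river: ρ → (-5,3,4)
closes: descent 1, river 14
min |a| on river = 1

1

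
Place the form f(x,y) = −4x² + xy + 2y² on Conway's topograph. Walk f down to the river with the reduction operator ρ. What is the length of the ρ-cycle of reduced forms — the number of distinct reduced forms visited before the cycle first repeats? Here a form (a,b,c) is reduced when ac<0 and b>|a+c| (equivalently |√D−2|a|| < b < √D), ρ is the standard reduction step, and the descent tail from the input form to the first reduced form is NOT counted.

D = 33, ⌊√D⌋ = 5
descent: ρ → (2,3,-3)  [lands on river]
river: ρ → (-3,3,2)
river: ρ → (2,5,-1)
river: ρ → (-1,5,2)
ρ-cycle length = 4 (tail of 1 descent step not counted)

4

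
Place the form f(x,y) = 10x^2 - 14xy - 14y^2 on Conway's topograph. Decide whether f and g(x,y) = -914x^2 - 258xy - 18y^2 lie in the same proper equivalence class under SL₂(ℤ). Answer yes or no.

D₁ = 756, D₂ = 756
river cycle of f (length 4): (-14, 14, 10), (10, 26, -2), (-2, 26, 10), (10, 14, -14)
river cycle of g (length 4): (10, 14, -14), (-14, 14, 10), (10, 26, -2), (-2, 26, 10)
cycles coincide ⇒ equivalent

yes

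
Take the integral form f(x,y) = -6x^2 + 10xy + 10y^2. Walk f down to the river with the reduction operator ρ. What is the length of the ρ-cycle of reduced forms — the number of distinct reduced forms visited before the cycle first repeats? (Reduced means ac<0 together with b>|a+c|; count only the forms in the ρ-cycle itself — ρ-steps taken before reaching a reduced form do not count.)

D = 340, ⌊√D⌋ = 18
river: ρ → (10,10,-6)
river: ρ → (-6,14,6)
river: ρ → (6,10,-10)
river: ρ → (-10,10,6)
river: ρ → (6,14,-6)
river: ρ → (-6,10,10)
ρ-cycle length = 6 (tail of 0 descent steps not counted)

6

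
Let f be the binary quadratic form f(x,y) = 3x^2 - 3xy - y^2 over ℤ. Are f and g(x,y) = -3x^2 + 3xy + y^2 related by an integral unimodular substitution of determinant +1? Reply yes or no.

D₁ = 21, D₂ = 21
river cycle of f (length 2): (-1, 3, 3), (3, 3, -1)
river cycle of g (length 2): (1, 3, -3), (-3, 3, 1)
cycles differ ⇒ inequivalent

no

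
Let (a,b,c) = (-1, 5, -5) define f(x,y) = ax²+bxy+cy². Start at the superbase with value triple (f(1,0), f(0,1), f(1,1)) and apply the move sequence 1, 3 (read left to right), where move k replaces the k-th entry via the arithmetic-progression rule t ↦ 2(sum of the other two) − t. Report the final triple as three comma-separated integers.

start (-1,-5,-1) = (f(1,0),f(0,1),f(1,1))
replace slot 1: 2·((-5)+(-1)) − (-1) = -11 → (-11,-5,-1)
replace slot 3: 2·((-11)+(-5)) − (-1) = -31 → (-11,-5,-31)

-11,-5,-31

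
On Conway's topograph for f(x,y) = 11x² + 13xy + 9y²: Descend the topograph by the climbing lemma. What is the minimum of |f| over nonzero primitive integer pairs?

translate: b→-9 (≡13 mod 22), so (11,13,9)→(11,-9,7)
flip: (11,-9,7)→(7,9,11)
translate: b→-5 (≡9 mod 14), so (7,9,11)→(7,-5,9)
reduced (well bottom): (7,-5,9) with a≤c, −a<b≤a
well minimum = a = 7

7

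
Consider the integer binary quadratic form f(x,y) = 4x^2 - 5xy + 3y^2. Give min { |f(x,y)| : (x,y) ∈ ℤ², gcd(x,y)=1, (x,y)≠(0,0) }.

translate: b→3 (≡-5 mod 8), so (4,-5,3)→(4,3,2)
flip: (4,3,2)→(2,-3,4)
translate: b→1 (≡-3 mod 4), so (2,-3,4)→(2,1,3)
reduced (well bottom): (2,1,3) with a≤c, −a<b≤a
well minimum = a = 2

2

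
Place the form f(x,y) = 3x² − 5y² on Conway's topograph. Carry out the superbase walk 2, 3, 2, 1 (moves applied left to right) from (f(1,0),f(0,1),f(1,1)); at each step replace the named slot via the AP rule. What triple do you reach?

start (3,-5,-2) = (f(1,0),f(0,1),f(1,1))
replace slot 2: 2·(3+(-2)) − (-5) = 7 → (3,7,-2)
replace slot 3: 2·(3+7) − (-2) = 22 → (3,7,22)
replace slot 2: 2·(3+22) − 7 = 43 → (3,43,22)
replace slot 1: 2·(43+22) − 3 = 127 → (127,43,22)

127,43,22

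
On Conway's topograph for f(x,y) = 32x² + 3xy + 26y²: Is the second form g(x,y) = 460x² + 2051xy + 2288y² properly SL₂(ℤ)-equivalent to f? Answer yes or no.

D₁ = -3319, D₂ = -3319
f: flip: (32,3,26)→(26,-3,32)
f: reduced (well bottom): (26,-3,32) with a≤c, −a<b≤a
g: translate: b→211 (≡2051 mod 920), so (460,2051,2288)→(460,211,26)
g: flip: (460,211,26)→(26,-211,460)
g: translate: b→-3 (≡-211 mod 52), so (26,-211,460)→(26,-3,32)
g: reduced (well bottom): (26,-3,32) with a≤c, −a<b≤a
reduced forms (26, -3, 32) vs (26, -3, 32) ⇒ equivalent

yes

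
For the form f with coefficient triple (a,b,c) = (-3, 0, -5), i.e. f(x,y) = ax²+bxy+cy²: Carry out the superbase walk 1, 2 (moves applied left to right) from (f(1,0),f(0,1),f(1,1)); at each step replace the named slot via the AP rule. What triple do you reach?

start (-3,-5,-8) = (f(1,0),f(0,1),f(1,1))
replace slot 1: 2·((-5)+(-8)) − (-3) = -23 → (-23,-5,-8)
replace slot 2: 2·((-23)+(-8)) − (-5) = -57 → (-23,-57,-8)

-23,-57,-8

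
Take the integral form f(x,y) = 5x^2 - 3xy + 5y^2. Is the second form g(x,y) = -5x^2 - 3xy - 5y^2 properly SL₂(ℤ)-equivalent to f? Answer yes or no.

D₁ = -91, D₂ = -91
f: flip: (5,-3,5)→(5,3,5)
f: reduced (well bottom): (5,3,5) with a≤c, −a<b≤a
g is negative-definite; reduce −g:
−g: reduced (well bottom): (5,3,5) with a≤c, −a<b≤a
flip sign back: reduced form of g is (-5,-3,-5)
reduced forms (5, 3, 5) vs (-5, -3, -5) ⇒ inequivalent

no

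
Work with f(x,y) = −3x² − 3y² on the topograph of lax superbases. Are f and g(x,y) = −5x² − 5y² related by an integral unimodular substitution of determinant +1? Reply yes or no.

D₁ = -36, D₂ = -100
discriminants differ ⇒ not SL₂(ℤ)-equivalent

no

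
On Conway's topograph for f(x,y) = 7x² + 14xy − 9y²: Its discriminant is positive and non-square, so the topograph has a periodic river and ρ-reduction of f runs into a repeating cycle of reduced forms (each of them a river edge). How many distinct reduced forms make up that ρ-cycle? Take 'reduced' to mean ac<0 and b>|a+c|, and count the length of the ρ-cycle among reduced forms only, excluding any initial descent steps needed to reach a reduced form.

D = 448, ⌊√D⌋ = 21
river: ρ → (-9,4,12)
river: ρ → (12,20,-1)
river: ρ → (-1,20,12)
river: ρ → (12,4,-9)
river: ρ → (-9,14,7)
river: ρ → (7,14,-9)
ρ-cycle length = 6 (tail of 0 descent steps not counted)

6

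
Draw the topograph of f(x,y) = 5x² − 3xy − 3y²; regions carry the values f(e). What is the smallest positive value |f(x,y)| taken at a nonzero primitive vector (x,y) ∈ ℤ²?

descent: ρ → (-3,3,5)  [lands on river]
river: ρ → (5,7,-1)
river: ρ → (-1,7,5)
river: ρ → (5,3,-3)
closes: descent 1, river 4
min |a| on river = 1

1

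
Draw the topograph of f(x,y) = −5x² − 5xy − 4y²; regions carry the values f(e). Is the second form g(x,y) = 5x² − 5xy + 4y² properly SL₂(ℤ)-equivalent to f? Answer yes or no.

D₁ = -55, D₂ = -55
f is negative-definite; reduce −f:
−f: flip: (5,5,4)→(4,-5,5)
−f: translate: b→3 (≡-5 mod 8), so (4,-5,5)→(4,3,4)
−f: reduced (well bottom): (4,3,4) with a≤c, −a<b≤a
flip sign back: reduced form of f is (-4,-3,-4)
g: translate: b→5 (≡-5 mod 10), so (5,-5,4)→(5,5,4)
g: flip: (5,5,4)→(4,-5,5)
g: translate: b→3 (≡-5 mod 8), so (4,-5,5)→(4,3,4)
g: reduced (well bottom): (4,3,4) with a≤c, −a<b≤a
reduced forms (-4, -3, -4) vs (4, 3, 4) ⇒ inequivalent

no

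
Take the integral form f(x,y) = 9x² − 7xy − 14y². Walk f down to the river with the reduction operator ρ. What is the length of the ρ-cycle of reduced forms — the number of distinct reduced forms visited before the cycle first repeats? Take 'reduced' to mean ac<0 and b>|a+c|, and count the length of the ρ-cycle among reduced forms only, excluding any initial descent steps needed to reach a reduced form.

D = 553, ⌊√D⌋ = 23
descent: ρ → (-14,7,9)  [lands on river]
river: ρ → (9,11,-12)
river: ρ → (-12,13,8)
river: ρ → (8,19,-6)
river: ρ → (-6,17,11)
river: ρ → (11,5,-12)
river: ρ → (-12,19,4)
river: ρ → (4,21,-7)
river: ρ → (-7,21,4)
river: ρ → (4,19,-12)
river: ρ → (-12,5,11)
river: ρ → (11,17,-6)
river: ρ → (-6,19,8)
river: ρ → (8,13,-12)
river: ρ → (-12,11,9)
river: ρ → (9,7,-14)
river: ρ → (-14,21,2)
river: ρ → (2,23,-3)
river: ρ → (-3,19,16)
river: ρ → (16,13,-6)
river: ρ → (-6,23,1)
river: ρ → (1,23,-6)
river: ρ → (-6,13,16)
river: ρ → (16,19,-3)
river: ρ → (-3,23,2)
river: ρ → (2,21,-14)
ρ-cycle length = 26 (tail of 1 descent step not counted)

26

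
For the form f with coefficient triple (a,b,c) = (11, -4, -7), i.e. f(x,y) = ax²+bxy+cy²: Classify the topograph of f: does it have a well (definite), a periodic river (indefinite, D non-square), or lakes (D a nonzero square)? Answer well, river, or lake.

D = b²−4ac = (-4)² − 4·11·(-7) = 324
D = 18² is a perfect square ⇒ form factors over ℤ ⇒ lakes

lake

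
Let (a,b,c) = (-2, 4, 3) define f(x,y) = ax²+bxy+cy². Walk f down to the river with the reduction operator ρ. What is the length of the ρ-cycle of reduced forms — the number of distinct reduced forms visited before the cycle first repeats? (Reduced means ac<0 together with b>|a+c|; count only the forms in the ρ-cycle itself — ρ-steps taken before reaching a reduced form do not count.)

D = 40, ⌊√D⌋ = 6
river: ρ → (3,2,-3)
river: ρ → (-3,4,2)
river: ρ → (2,4,-3)
river: ρ → (-3,2,3)
river: ρ → (3,4,-2)
river: ρ → (-2,4,3)
ρ-cycle length = 6 (tail of 0 descent steps not counted)

6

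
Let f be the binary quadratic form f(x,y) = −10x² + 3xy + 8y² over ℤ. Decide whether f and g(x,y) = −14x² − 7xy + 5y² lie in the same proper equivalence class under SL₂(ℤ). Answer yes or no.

D₁ = 329, D₂ = 329
river cycle of f (length 16): (8, 13, -5), (-5, 17, 2), (2, 15, -13), (-13, 11, 4), (4, 13, -10), (-10, 7, 7), (7, 7, -10), (-10, 13, 4), (4, 11, -13), (-13, 15, 2), … (6 more)
river cycle of g (length 16): (5, 17, -2), (-2, 15, 13), (13, 11, -4), (-4, 13, 10), (10, 7, -7), (-7, 7, 10), (10, 13, -4), (-4, 11, 13), (13, 15, -2), (-2, 17, 5), … (6 more)
cycles differ ⇒ inequivalent

no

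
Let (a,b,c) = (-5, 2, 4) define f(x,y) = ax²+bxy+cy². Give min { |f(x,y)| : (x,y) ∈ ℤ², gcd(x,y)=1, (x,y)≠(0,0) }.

river: ρ → (4,6,-3)
river: ρ → (-3,6,4)
river: ρ → (4,2,-5)
river: ρ → (-5,8,1)
river: ρ → (1,8,-5)
river: ρ → (-5,2,4)
closes: descent 0, river 6
min |a| on river = 1

1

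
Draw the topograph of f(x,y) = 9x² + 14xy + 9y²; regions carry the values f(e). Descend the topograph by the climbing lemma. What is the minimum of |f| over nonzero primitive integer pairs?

translate: b→-4 (≡14 mod 18), so (9,14,9)→(9,-4,4)
flip: (9,-4,4)→(4,4,9)
reduced (well bottom): (4,4,9) with a≤c, −a<b≤a
well minimum = a = 4

4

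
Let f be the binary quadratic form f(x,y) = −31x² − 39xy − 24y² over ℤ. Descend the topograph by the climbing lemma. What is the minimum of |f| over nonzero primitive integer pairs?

translate: b→-23 (≡39 mod 62), so (31,39,24)→(31,-23,16)
flip: (31,-23,16)→(16,23,31)
translate: b→-9 (≡23 mod 32), so (16,23,31)→(16,-9,24)
reduced (well bottom): (16,-9,24) with a≤c, −a<b≤a
well minimum |f| = |-16| = 16 (negative-definite)

16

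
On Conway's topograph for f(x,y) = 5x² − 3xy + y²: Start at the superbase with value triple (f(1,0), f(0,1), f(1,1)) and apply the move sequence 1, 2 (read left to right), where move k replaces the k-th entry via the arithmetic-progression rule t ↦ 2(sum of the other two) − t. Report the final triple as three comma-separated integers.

start (5,1,3) = (f(1,0),f(0,1),f(1,1))
replace slot 1: 2·(1+3) − 5 = 3 → (3,1,3)
replace slot 2: 2·(3+3) − 1 = 11 → (3,11,3)

3,11,3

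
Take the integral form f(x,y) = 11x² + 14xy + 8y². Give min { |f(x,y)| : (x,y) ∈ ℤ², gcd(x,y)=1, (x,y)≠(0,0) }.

translate: b→-8 (≡14 mod 22), so (11,14,8)→(11,-8,5)
flip: (11,-8,5)→(5,8,11)
translate: b→-2 (≡8 mod 10), so (5,8,11)→(5,-2,8)
reduced (well bottom): (5,-2,8) with a≤c, −a<b≤a
well minimum = a = 5

5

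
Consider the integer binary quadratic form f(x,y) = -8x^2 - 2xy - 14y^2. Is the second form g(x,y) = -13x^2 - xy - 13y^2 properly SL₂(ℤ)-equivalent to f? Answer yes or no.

D₁ = -444, D₂ = -675
discriminants differ ⇒ not SL₂(ℤ)-equivalent

no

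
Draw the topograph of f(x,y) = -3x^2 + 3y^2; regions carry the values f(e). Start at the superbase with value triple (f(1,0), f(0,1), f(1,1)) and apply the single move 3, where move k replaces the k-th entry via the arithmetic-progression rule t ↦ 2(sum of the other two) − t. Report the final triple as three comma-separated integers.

start (-3,3,0) = (f(1,0),f(0,1),f(1,1))
replace slot 3: 2·((-3)+3) − 0 = 0 → (-3,3,0)

-3,3,0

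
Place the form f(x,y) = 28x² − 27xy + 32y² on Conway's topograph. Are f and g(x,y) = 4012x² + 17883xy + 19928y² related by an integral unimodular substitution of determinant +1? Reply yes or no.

D₁ = -2855, D₂ = -2855
f: reduced (well bottom): (28,-27,32) with a≤c, −a<b≤a
g: translate: b→1835 (≡17883 mod 8024), so (4012,17883,19928)→(4012,1835,210)
g: flip: (4012,1835,210)→(210,-1835,4012)
g: translate: b→-155 (≡-1835 mod 420), so (210,-1835,4012)→(210,-155,32)
g: flip: (210,-155,32)→(32,155,210)
g: translate: b→27 (≡155 mod 64), so (32,155,210)→(32,27,28)
g: flip: (32,27,28)→(28,-27,32)
g: reduced (well bottom): (28,-27,32) with a≤c, −a<b≤a
reduced forms (28, -27, 32) vs (28, -27, 32) ⇒ equivalent

yes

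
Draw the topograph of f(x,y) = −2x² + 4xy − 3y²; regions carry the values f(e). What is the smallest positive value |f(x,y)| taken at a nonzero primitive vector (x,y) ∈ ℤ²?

translate: b→0 (≡-4 mod 4), so (2,-4,3)→(2,0,1)
flip: (2,0,1)→(1,0,2)
reduced (well bottom): (1,0,2) with a≤c, −a<b≤a
well minimum |f| = |-1| = 1 (negative-definite)

1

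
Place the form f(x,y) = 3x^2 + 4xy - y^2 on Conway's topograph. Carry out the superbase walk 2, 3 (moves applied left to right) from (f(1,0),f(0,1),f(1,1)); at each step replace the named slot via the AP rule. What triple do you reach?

start (3,-1,6) = (f(1,0),f(0,1),f(1,1))
replace slot 2: 2·(3+6) − (-1) = 19 → (3,19,6)
replace slot 3: 2·(3+19) − 6 = 38 → (3,19,38)

3,19,38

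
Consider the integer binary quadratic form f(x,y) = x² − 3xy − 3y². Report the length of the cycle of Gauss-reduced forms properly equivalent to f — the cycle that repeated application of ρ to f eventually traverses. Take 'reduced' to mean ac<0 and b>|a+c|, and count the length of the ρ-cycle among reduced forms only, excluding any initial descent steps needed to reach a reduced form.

D = 21, ⌊√D⌋ = 4
descent: ρ → (-3,3,1)  [lands on river]
river: ρ → (1,3,-3)
ρ-cycle length = 2 (tail of 1 descent step not counted)

2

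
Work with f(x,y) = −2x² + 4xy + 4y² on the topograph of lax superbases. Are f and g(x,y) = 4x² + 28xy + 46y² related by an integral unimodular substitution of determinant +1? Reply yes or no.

D₁ = 48, D₂ = 48
river cycle of f (length 2): (4, 4, -2), (-2, 4, 4)
river cycle of g (length 2): (4, 4, -2), (-2, 4, 4)
cycles coincide ⇒ equivalent

yes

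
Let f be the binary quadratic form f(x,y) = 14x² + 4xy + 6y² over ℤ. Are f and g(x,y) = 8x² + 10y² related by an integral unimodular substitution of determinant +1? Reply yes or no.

D₁ = -320, D₂ = -320
f: flip: (14,4,6)→(6,-4,14)
f: reduced (well bottom): (6,-4,14) with a≤c, −a<b≤a
g: reduced (well bottom): (8,0,10) with a≤c, −a<b≤a
reduced forms (6, -4, 14) vs (8, 0, 10) ⇒ inequivalent

no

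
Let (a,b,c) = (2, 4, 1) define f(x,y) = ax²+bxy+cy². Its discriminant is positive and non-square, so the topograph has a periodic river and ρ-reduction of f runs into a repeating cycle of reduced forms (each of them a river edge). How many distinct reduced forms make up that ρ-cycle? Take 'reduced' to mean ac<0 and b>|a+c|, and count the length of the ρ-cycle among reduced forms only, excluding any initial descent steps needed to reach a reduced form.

D = 8, ⌊√D⌋ = 2
descent: ρ → (1,2,-1)  [lands on river]
river: ρ → (-1,2,1)
ρ-cycle length = 2 (tail of 1 descent step not counted)

2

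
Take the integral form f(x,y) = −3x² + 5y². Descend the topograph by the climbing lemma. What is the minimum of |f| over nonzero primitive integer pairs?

descent: ρ → (5,0,-3)
descent: ρ → (-3,6,2)  [lands on river]
river: ρ → (2,6,-3)
closes: descent 2, river 2
min |a| on river = 2

2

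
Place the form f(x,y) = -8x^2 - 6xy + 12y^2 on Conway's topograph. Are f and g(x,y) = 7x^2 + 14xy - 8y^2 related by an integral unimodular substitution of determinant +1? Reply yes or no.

D₁ = 420, D₂ = 420
river cycle of f (length 6): (12, 6, -8), (-8, 10, 10), (10, 10, -8), (-8, 6, 12), (12, 18, -2), (-2, 18, 12)
river cycle of g (length 4): (-8, 18, 3), (3, 18, -8), (-8, 14, 7), (7, 14, -8)
cycles differ ⇒ inequivalent

no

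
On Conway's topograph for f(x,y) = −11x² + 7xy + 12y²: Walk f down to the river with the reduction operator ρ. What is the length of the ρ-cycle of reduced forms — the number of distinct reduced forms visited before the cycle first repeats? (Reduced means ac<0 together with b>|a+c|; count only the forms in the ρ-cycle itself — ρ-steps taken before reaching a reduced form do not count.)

D = 577, ⌊√D⌋ = 24
river: ρ → (12,17,-6)
river: ρ → (-6,19,9)
river: ρ → (9,17,-8)
river: ρ → (-8,15,11)
river: ρ → (11,7,-12)
river: ρ → (-12,17,6)
river: ρ → (6,19,-9)
river: ρ → (-9,17,8)
river: ρ → (8,15,-11)
river: ρ → (-11,7,12)
ρ-cycle length = 10 (tail of 0 descent steps not counted)

10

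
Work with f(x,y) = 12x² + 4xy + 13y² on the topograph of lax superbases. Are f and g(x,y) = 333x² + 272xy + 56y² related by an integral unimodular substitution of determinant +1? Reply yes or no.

D₁ = -608, D₂ = -608
f: reduced (well bottom): (12,4,13) with a≤c, −a<b≤a
g: flip: (333,272,56)→(56,-272,333)
g: translate: b→-48 (≡-272 mod 112), so (56,-272,333)→(56,-48,13)
g: flip: (56,-48,13)→(13,48,56)
g: translate: b→-4 (≡48 mod 26), so (13,48,56)→(13,-4,12)
g: flip: (13,-4,12)→(12,4,13)
g: reduced (well bottom): (12,4,13) with a≤c, −a<b≤a
reduced forms (12, 4, 13) vs (12, 4, 13) ⇒ equivalent

yes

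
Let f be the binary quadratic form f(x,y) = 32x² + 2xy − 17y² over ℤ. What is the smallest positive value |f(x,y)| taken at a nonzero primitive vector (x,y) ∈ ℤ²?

descent: ρ → (-17,32,17)  [lands on river]
river: ρ → (17,36,-13)
river: ρ → (-13,42,8)
river: ρ → (8,38,-23)
river: ρ → (-23,8,23)
river: ρ → (23,38,-8)
river: ρ → (-8,42,13)
river: ρ → (13,36,-17)
closes: descent 1, river 8
min |a| on river = 8

8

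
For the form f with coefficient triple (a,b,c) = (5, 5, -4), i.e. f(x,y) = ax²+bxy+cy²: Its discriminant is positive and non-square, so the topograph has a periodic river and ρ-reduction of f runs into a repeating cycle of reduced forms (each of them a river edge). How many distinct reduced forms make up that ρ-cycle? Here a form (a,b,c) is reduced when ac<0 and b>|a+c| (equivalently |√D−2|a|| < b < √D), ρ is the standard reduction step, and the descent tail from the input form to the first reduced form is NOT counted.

D = 105, ⌊√D⌋ = 10
river: ρ → (-4,3,6)
river: ρ → (6,9,-1)
river: ρ → (-1,9,6)
river: ρ → (6,3,-4)
river: ρ → (-4,5,5)
river: ρ → (5,5,-4)
ρ-cycle length = 6 (tail of 0 descent steps not counted)

6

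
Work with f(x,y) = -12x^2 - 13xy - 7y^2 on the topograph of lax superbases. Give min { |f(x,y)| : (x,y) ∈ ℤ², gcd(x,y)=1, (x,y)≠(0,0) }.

translate: b→-11 (≡13 mod 24), so (12,13,7)→(12,-11,6)
flip: (12,-11,6)→(6,11,12)
translate: b→-1 (≡11 mod 12), so (6,11,12)→(6,-1,7)
reduced (well bottom): (6,-1,7) with a≤c, −a<b≤a
well minimum |f| = |-6| = 6 (negative-definite)

6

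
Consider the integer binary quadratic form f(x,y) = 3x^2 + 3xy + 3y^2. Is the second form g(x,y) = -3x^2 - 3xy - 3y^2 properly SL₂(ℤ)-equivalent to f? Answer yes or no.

D₁ = -27, D₂ = -27
f: reduced (well bottom): (3,3,3) with a≤c, −a<b≤a
g is negative-definite; reduce −g:
−g: reduced (well bottom): (3,3,3) with a≤c, −a<b≤a
flip sign back: reduced form of g is (-3,-3,-3)
reduced forms (3, 3, 3) vs (-3, -3, -3) ⇒ inequivalent

no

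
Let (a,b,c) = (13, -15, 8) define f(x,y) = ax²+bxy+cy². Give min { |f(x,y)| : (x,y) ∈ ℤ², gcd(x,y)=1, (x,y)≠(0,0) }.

translate: b→11 (≡-15 mod 26), so (13,-15,8)→(13,11,6)
flip: (13,11,6)→(6,-11,13)
translate: b→1 (≡-11 mod 12), so (6,-11,13)→(6,1,8)
reduced (well bottom): (6,1,8) with a≤c, −a<b≤a
well minimum = a = 6

6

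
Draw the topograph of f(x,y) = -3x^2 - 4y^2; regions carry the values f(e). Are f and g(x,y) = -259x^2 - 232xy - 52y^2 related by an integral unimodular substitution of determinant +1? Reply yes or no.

D₁ = -48, D₂ = -48
f is negative-definite; reduce −f:
−f: reduced (well bottom): (3,0,4) with a≤c, −a<b≤a
flip sign back: reduced form of f is (-3,0,-4)
g is negative-definite; reduce −g:
−g: flip: (259,232,52)→(52,-232,259)
−g: translate: b→-24 (≡-232 mod 104), so (52,-232,259)→(52,-24,3)
−g: flip: (52,-24,3)→(3,24,52)
−g: translate: b→0 (≡24 mod 6), so (3,24,52)→(3,0,4)
−g: reduced (well bottom): (3,0,4) with a≤c, −a<b≤a
flip sign back: reduced form of g is (-3,0,-4)
reduced forms (-3, 0, -4) vs (-3, 0, -4) ⇒ equivalent

yes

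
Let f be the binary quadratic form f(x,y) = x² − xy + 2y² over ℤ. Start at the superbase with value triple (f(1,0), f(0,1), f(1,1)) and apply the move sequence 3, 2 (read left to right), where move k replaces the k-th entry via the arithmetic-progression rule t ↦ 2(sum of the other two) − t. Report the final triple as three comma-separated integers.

start (1,2,2) = (f(1,0),f(0,1),f(1,1))
replace slot 3: 2·(1+2) − 2 = 4 → (1,2,4)
replace slot 2: 2·(1+4) − 2 = 8 → (1,8,4)

1,8,4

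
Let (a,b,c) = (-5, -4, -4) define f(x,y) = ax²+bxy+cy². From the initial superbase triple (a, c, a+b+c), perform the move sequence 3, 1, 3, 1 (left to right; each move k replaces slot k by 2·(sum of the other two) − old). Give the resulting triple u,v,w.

start (-5,-4,-13) = (f(1,0),f(0,1),f(1,1))
replace slot 3: 2·((-5)+(-4)) − (-13) = -5 → (-5,-4,-5)
replace slot 1: 2·((-4)+(-5)) − (-5) = -13 → (-13,-4,-5)
replace slot 3: 2·((-13)+(-4)) − (-5) = -29 → (-13,-4,-29)
replace slot 1: 2·((-4)+(-29)) − (-13) = -53 → (-53,-4,-29)

-53,-4,-29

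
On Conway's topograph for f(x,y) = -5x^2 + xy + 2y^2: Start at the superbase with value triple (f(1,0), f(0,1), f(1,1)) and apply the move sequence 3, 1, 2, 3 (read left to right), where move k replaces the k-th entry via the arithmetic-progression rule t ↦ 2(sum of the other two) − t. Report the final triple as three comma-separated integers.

start (-5,2,-2) = (f(1,0),f(0,1),f(1,1))
replace slot 3: 2·((-5)+2) − (-2) = -4 → (-5,2,-4)
replace slot 1: 2·(2+(-4)) − (-5) = 1 → (1,2,-4)
replace slot 2: 2·(1+(-4)) − 2 = -8 → (1,-8,-4)
replace slot 3: 2·(1+(-8)) − (-4) = -10 → (1,-8,-10)

1,-8,-10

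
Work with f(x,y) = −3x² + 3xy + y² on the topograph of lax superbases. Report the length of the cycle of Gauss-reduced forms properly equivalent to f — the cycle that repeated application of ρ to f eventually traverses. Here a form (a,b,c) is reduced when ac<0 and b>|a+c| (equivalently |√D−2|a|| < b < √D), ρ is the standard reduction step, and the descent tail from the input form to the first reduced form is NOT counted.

D = 21, ⌊√D⌋ = 4
river: ρ → (1,3,-3)
river: ρ → (-3,3,1)
ρ-cycle length = 2 (tail of 0 descent steps not counted)

2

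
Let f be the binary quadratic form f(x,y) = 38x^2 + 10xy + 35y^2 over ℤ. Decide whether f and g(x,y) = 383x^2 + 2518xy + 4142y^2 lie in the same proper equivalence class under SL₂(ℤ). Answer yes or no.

D₁ = -5220, D₂ = -5220
f: flip: (38,10,35)→(35,-10,38)
f: reduced (well bottom): (35,-10,38) with a≤c, −a<b≤a
g: translate: b→220 (≡2518 mod 766), so (383,2518,4142)→(383,220,35)
g: flip: (383,220,35)→(35,-220,383)
g: translate: b→-10 (≡-220 mod 70), so (35,-220,383)→(35,-10,38)
g: reduced (well bottom): (35,-10,38) with a≤c, −a<b≤a
reduced forms (35, -10, 38) vs (35, -10, 38) ⇒ equivalent

yes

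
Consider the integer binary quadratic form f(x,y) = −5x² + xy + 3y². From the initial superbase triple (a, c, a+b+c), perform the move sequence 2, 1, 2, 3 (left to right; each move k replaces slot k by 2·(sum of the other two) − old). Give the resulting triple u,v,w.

start (-5,3,-1) = (f(1,0),f(0,1),f(1,1))
replace slot 2: 2·((-5)+(-1)) − 3 = -15 → (-5,-15,-1)
replace slot 1: 2·((-15)+(-1)) − (-5) = -27 → (-27,-15,-1)
replace slot 2: 2·((-27)+(-1)) − (-15) = -41 → (-27,-41,-1)
replace slot 3: 2·((-27)+(-41)) − (-1) = -135 → (-27,-41,-135)

-27,-41,-135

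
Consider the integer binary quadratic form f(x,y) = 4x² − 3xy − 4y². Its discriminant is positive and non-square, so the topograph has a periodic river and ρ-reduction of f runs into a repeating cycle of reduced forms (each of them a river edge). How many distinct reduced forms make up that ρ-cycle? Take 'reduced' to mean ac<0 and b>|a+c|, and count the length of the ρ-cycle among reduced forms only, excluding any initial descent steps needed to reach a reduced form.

D = 73, ⌊√D⌋ = 8
descent: ρ → (-4,3,4)  [lands on river]
river: ρ → (4,5,-3)
river: ρ → (-3,7,2)
river: ρ → (2,5,-6)
river: ρ → (-6,7,1)
river: ρ → (1,7,-6)
river: ρ → (-6,5,2)
river: ρ → (2,7,-3)
river: ρ → (-3,5,4)
river: ρ → (4,3,-4)
river: ρ → (-4,5,3)
river: ρ → (3,7,-2)
river: ρ → (-2,5,6)
river: ρ → (6,7,-1)
river: ρ → (-1,7,6)
river: ρ → (6,5,-2)
river: ρ → (-2,7,3)
river: ρ → (3,5,-4)
ρ-cycle length = 18 (tail of 1 descent step not counted)

18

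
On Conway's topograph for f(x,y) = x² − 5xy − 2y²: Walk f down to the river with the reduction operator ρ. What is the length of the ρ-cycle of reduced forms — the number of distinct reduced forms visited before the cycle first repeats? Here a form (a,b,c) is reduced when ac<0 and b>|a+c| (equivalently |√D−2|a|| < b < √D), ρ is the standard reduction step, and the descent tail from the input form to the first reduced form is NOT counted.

D = 33, ⌊√D⌋ = 5
descent: ρ → (-2,5,1)  [lands on river]
river: ρ → (1,5,-2)
river: ρ → (-2,3,3)
river: ρ → (3,3,-2)
ρ-cycle length = 4 (tail of 1 descent step not counted)

4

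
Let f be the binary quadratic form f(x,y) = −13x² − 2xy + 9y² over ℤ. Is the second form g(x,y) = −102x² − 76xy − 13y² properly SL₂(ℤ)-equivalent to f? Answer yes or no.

D₁ = 472, D₂ = 472
river cycle of f (length 10): (9, 20, -2), (-2, 20, 9), (9, 16, -6), (-6, 20, 3), (3, 16, -18), (-18, 20, 1), (1, 20, -18), (-18, 16, 3), (3, 20, -6), (-6, 16, 9)
river cycle of g (length 10): (9, 20, -2), (-2, 20, 9), (9, 16, -6), (-6, 20, 3), (3, 16, -18), (-18, 20, 1), (1, 20, -18), (-18, 16, 3), (3, 20, -6), (-6, 16, 9)
cycles coincide ⇒ equivalent

yes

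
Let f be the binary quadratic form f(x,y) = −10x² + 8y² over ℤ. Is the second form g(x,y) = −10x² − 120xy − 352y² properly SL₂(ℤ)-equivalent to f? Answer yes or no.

D₁ = 320, D₂ = 320
river cycle of f (length 2): (8, 16, -2), (-2, 16, 8)
river cycle of g (length 2): (8, 16, -2), (-2, 16, 8)
cycles coincide ⇒ equivalent

yes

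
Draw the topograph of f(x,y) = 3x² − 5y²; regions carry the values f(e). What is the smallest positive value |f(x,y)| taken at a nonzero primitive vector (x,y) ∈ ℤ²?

descent: ρ → (-5,0,3)
descent: ρ → (3,6,-2)  [lands on river]
river: ρ → (-2,6,3)
closes: descent 2, river 2
min |a| on river = 2

2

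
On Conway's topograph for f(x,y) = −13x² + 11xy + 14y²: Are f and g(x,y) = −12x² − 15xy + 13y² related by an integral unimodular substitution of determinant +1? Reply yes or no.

D₁ = 849, D₂ = 849
river cycle of f (length 34): (14, 17, -10), (-10, 23, 8), (8, 25, -7), (-7, 17, 20), (20, 23, -4), (-4, 25, 14), (14, 3, -15), (-15, 27, 2), (2, 29, -1), (-1, 29, 2), … (24 more)
river cycle of g (length 34): (13, 15, -12), (-12, 9, 16), (16, 23, -5), (-5, 27, 6), (6, 21, -17), (-17, 13, 10), (10, 27, -3), (-3, 27, 10), (10, 13, -17), (-17, 21, 6), … (24 more)
cycles differ ⇒ inequivalent

no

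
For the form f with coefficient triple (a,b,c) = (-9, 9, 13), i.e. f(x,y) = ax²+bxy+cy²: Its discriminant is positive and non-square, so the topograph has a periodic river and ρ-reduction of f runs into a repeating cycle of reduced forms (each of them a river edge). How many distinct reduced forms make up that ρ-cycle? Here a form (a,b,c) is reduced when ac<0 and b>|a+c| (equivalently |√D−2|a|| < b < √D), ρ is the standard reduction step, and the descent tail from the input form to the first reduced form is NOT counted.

D = 549, ⌊√D⌋ = 23
river: ρ → (13,17,-5)
river: ρ → (-5,23,1)
river: ρ → (1,23,-5)
river: ρ → (-5,17,13)
river: ρ → (13,9,-9)
river: ρ → (-9,9,13)
ρ-cycle length = 6 (tail of 0 descent steps not counted)

6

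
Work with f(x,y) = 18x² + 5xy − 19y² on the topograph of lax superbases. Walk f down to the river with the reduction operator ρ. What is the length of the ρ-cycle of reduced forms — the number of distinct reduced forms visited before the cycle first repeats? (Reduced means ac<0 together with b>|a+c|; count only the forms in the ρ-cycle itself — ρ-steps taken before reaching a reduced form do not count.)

D = 1393, ⌊√D⌋ = 37
river: ρ → (-19,33,4)
river: ρ → (4,31,-27)
river: ρ → (-27,23,8)
river: ρ → (8,25,-24)
river: ρ → (-24,23,9)
river: ρ → (9,31,-12)
river: ρ → (-12,17,23)
river: ρ → (23,29,-6)
river: ρ → (-6,31,18)
river: ρ → (18,5,-19)
ρ-cycle length = 10 (tail of 0 descent steps not counted)

10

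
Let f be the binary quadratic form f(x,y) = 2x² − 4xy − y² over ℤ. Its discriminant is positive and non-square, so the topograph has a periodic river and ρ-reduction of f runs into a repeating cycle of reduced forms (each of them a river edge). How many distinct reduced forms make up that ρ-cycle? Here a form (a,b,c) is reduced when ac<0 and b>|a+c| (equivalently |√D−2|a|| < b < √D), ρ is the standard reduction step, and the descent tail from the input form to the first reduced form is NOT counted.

D = 24, ⌊√D⌋ = 4
descent: ρ → (-1,4,2)  [lands on river]
river: ρ → (2,4,-1)
ρ-cycle length = 2 (tail of 1 descent step not counted)

2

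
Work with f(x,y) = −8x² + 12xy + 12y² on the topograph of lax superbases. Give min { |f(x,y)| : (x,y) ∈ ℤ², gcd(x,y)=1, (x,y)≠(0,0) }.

river: ρ → (12,12,-8)
river: ρ → (-8,20,4)
river: ρ → (4,20,-8)
river: ρ → (-8,12,12)
closes: descent 0, river 4
min |a| on river = 4

4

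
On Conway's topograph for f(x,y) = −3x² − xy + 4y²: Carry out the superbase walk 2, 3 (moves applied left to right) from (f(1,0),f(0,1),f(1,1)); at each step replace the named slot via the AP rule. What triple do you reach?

start (-3,4,0) = (f(1,0),f(0,1),f(1,1))
replace slot 2: 2·((-3)+0) − 4 = -10 → (-3,-10,0)
replace slot 3: 2·((-3)+(-10)) − 0 = -26 → (-3,-10,-26)

-3,-10,-26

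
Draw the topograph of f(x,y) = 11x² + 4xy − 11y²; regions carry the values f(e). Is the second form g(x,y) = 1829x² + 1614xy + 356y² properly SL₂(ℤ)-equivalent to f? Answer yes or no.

D₁ = 500, D₂ = 500
river cycle of f (length 10): (-11, 18, 4), (4, 22, -1), (-1, 22, 4), (4, 18, -11), (-11, 4, 11), (11, 18, -4), (-4, 22, 1), (1, 22, -4), (-4, 18, 11), (11, 4, -11)
river cycle of g (length 10): (-4, 18, 11), (11, 4, -11), (-11, 18, 4), (4, 22, -1), (-1, 22, 4), (4, 18, -11), (-11, 4, 11), (11, 18, -4), (-4, 22, 1), (1, 22, -4)
cycles coincide ⇒ equivalent

yes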